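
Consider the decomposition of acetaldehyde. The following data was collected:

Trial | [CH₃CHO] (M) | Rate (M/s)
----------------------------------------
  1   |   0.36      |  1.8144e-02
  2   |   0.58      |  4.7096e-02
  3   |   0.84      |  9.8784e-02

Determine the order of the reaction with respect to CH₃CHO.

second order (2)

Step 1: Compare trials to find order n where rate₂/rate₁ = ([CH₃CHO]₂/[CH₃CHO]₁)^n
Step 2: rate₂/rate₁ = 4.7096e-02/1.8144e-02 = 2.596
Step 3: [CH₃CHO]₂/[CH₃CHO]₁ = 0.58/0.36 = 1.611
Step 4: n = ln(2.596)/ln(1.611) = 2.00 ≈ 2
Step 5: The reaction is second order in CH₃CHO.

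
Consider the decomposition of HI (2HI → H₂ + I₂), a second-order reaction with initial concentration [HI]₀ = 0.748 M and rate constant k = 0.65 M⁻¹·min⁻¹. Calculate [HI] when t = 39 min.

0.03747 M

Step 1: For a second-order reaction: 1/[HI] = 1/[HI]₀ + kt
Step 2: 1/[HI] = 1/0.748 + 0.65 × 39
Step 3: 1/[HI] = 1.337 + 25.35 = 26.69
Step 4: [HI] = 1/26.69 = 0.03747 M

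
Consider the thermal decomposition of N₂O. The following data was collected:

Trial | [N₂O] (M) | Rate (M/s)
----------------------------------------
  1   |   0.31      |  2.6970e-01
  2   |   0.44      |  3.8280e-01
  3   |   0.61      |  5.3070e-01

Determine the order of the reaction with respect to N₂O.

first order (1)

Step 1: Compare trials to find order n where rate₂/rate₁ = ([N₂O]₂/[N₂O]₁)^n
Step 2: rate₂/rate₁ = 3.8280e-01/2.6970e-01 = 1.419
Step 3: [N₂O]₂/[N₂O]₁ = 0.44/0.31 = 1.419
Step 4: n = ln(1.419)/ln(1.419) = 1.00 ≈ 1
Step 5: The reaction is first order in N₂O.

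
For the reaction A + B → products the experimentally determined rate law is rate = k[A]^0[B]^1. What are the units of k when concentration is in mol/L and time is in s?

s⁻¹

Step 1: Overall order = 0 + 1 = 1.
Step 2: rate has units mol/L·s⁻¹; [A]^0[B]^1 has units (mol/L)^1.
Step 3: k = rate/([A]^0[B]^1), so units of k = (mol/L)^(1-1)·s⁻¹ = s⁻¹.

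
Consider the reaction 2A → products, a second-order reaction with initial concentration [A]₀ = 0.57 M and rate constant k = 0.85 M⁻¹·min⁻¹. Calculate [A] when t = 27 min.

0.04048 M

Step 1: For a second-order reaction: 1/[A] = 1/[A]₀ + kt
Step 2: 1/[A] = 1/0.57 + 0.85 × 27
Step 3: 1/[A] = 1.754 + 22.95 = 24.7
Step 4: [A] = 1/24.7 = 0.04048 M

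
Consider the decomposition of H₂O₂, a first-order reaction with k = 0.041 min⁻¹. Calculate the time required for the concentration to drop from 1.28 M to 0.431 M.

26.55 min

Step 1: For first-order: t = ln([H₂O₂]₀/[H₂O₂])/k
Step 2: t = ln(1.28/0.431)/0.041
Step 3: t = ln(2.97)/0.041
Step 4: t = 1.089/0.041 = 26.55 min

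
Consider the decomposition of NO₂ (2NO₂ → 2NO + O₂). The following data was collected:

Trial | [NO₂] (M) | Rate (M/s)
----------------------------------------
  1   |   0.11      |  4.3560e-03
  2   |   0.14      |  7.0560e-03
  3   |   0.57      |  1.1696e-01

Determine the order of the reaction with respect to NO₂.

second order (2)

Step 1: Compare trials to find order n where rate₂/rate₁ = ([NO₂]₂/[NO₂]₁)^n
Step 2: rate₂/rate₁ = 7.0560e-03/4.3560e-03 = 1.62
Step 3: [NO₂]₂/[NO₂]₁ = 0.14/0.11 = 1.273
Step 4: n = ln(1.62)/ln(1.273) = 2.00 ≈ 2
Step 5: The reaction is second order in NO₂.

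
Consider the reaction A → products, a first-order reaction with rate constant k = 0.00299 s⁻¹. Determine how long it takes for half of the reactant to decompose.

231.8 s

Step 1: For a first-order reaction, t₁/₂ = ln(2)/k
Step 2: t₁/₂ = ln(2)/0.00299
Step 3: t₁/₂ = 0.6931/0.00299 = 231.8 s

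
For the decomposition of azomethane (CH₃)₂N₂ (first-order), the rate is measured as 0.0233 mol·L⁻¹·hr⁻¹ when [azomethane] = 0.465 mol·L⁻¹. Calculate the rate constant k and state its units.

0.05011 hr⁻¹

Step 1: rate = k[azomethane]^1, so k = rate / [azomethane]^1.
Step 2: k = 0.0233 / (0.465)^1 = 0.0233 / 0.465.
Step 3: k = 0.05011 hr⁻¹.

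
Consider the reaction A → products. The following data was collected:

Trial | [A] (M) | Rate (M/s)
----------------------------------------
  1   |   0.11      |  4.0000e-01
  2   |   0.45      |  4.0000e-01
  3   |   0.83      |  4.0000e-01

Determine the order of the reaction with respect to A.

zeroth order (0)

Step 1: Compare trials - when concentration changes, rate stays constant.
Step 2: rate₂/rate₁ = 4.0000e-01/4.0000e-01 = 1
Step 3: [A]₂/[A]₁ = 0.45/0.11 = 4.091
Step 4: Since rate ratio ≈ (conc ratio)^0, the reaction is zeroth order.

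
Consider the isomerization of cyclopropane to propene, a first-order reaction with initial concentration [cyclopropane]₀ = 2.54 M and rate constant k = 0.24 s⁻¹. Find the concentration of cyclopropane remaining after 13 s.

0.1122 M

Step 1: For a first-order reaction: [cyclopropane] = [cyclopropane]₀ × e^(-kt)
Step 2: [cyclopropane] = 2.54 × e^(-0.24 × 13)
Step 3: [cyclopropane] = 2.54 × e^(-3.12)
Step 4: [cyclopropane] = 2.54 × 0.0441572 = 0.1122 M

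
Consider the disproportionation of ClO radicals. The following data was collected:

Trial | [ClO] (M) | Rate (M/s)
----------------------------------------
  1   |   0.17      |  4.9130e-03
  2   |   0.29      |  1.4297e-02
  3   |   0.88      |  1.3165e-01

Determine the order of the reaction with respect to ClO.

second order (2)

Step 1: Compare trials to find order n where rate₂/rate₁ = ([ClO]₂/[ClO]₁)^n
Step 2: rate₂/rate₁ = 1.4297e-02/4.9130e-03 = 2.91
Step 3: [ClO]₂/[ClO]₁ = 0.29/0.17 = 1.706
Step 4: n = ln(2.91)/ln(1.706) = 2.00 ≈ 2
Step 5: The reaction is second order in ClO.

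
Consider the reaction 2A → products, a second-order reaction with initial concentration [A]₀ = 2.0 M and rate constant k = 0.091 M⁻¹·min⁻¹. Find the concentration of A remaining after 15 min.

0.5362 M

Step 1: For a second-order reaction: 1/[A] = 1/[A]₀ + kt
Step 2: 1/[A] = 1/2.0 + 0.091 × 15
Step 3: 1/[A] = 0.5 + 1.365 = 1.865
Step 4: [A] = 1/1.865 = 0.5362 M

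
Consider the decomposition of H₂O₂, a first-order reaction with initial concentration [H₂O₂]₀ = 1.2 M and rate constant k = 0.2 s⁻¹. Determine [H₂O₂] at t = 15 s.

0.05974 M

Step 1: For a first-order reaction: [H₂O₂] = [H₂O₂]₀ × e^(-kt)
Step 2: [H₂O₂] = 1.2 × e^(-0.2 × 15)
Step 3: [H₂O₂] = 1.2 × e^(-3)
Step 4: [H₂O₂] = 1.2 × 0.0497871 = 0.05974 M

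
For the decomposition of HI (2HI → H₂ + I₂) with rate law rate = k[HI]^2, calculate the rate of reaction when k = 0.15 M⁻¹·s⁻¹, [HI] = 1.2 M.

0.216 M/s

Step 1: Identify the rate law: rate = k[HI]^2
Step 2: Substitute values: rate = 0.15 × (1.2)^2
Step 3: Calculate: rate = 0.15 × 1.44 = 0.216 M/s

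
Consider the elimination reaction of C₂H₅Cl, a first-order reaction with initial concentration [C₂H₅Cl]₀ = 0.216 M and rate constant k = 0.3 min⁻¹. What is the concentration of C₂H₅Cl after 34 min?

8.029e-06 M

Step 1: For a first-order reaction: [C₂H₅Cl] = [C₂H₅Cl]₀ × e^(-kt)
Step 2: [C₂H₅Cl] = 0.216 × e^(-0.3 × 34)
Step 3: [C₂H₅Cl] = 0.216 × e^(-10.2)
Step 4: [C₂H₅Cl] = 0.216 × 3.71703e-05 = 8.029e-06 M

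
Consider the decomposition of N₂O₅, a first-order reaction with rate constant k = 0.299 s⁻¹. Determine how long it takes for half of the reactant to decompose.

2.318 s

Step 1: For a first-order reaction, t₁/₂ = ln(2)/k
Step 2: t₁/₂ = ln(2)/0.299
Step 3: t₁/₂ = 0.6931/0.299 = 2.318 s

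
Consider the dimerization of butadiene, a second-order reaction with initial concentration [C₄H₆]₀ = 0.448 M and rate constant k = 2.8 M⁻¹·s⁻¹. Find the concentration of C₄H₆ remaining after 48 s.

0.007319 M

Step 1: For a second-order reaction: 1/[C₄H₆] = 1/[C₄H₆]₀ + kt
Step 2: 1/[C₄H₆] = 1/0.448 + 2.8 × 48
Step 3: 1/[C₄H₆] = 2.232 + 134.4 = 136.6
Step 4: [C₄H₆] = 1/136.6 = 0.007319 M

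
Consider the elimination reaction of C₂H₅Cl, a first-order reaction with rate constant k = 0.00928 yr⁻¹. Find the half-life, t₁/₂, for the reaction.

74.69 yr

Step 1: For a first-order reaction, t₁/₂ = ln(2)/k
Step 2: t₁/₂ = ln(2)/0.00928
Step 3: t₁/₂ = 0.6931/0.00928 = 74.69 yr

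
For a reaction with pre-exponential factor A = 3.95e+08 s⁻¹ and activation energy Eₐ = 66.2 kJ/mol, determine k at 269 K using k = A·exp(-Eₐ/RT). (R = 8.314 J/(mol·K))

5.51e-05 s⁻¹

Step 1: Use the Arrhenius equation: k = A × exp(-Eₐ/RT)
Step 2: Convert Eₐ to J/mol: 66.2 kJ/mol = 66200 J/mol
Step 3: Calculate the exponent: -Eₐ/(RT) = -66200/(8.314 × 269) = -29.60027
Step 4: k = 3.95e+08 × exp(-29.60027)
Step 5: k = 3.95e+08 × 1.39562e-13 = 5.5127e-05 s⁻¹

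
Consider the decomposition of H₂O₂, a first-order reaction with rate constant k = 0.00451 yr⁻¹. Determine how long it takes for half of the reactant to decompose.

153.7 yr

Step 1: For a first-order reaction, t₁/₂ = ln(2)/k
Step 2: t₁/₂ = ln(2)/0.00451
Step 3: t₁/₂ = 0.6931/0.00451 = 153.7 yr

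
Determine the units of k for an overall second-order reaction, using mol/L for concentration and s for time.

(mol/L)⁻¹·s⁻¹

Step 1: For overall order n, rate = k × (concentration)^n.
Step 2: Rate has units mol/L·s⁻¹; concentration term has units (mol/L)^2.
Step 3: k = rate / (concentration)^n, so units of k = (mol/L)^(1-2)·s⁻¹ = (mol/L)⁻¹·s⁻¹.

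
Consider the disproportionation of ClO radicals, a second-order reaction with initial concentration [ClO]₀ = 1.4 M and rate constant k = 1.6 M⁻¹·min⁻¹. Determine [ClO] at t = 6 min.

0.09695 M

Step 1: For a second-order reaction: 1/[ClO] = 1/[ClO]₀ + kt
Step 2: 1/[ClO] = 1/1.4 + 1.6 × 6
Step 3: 1/[ClO] = 0.7143 + 9.6 = 10.31
Step 4: [ClO] = 1/10.31 = 0.09695 M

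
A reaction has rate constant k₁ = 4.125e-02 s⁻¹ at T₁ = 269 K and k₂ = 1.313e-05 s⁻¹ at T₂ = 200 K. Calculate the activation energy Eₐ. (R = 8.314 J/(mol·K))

52.2 kJ/mol

Step 1: Use the two-temperature Arrhenius form: ln(k₂/k₁) = -Eₐ/R × (1/T₂ - 1/T₁)
Step 2: ln(k₂/k₁) = ln(1.313e-05/4.125e-02) = ln(0.000318303) = -8.05251
Step 3: 1/T₂ - 1/T₁ = 1/200 - 1/269 = 1.282528e-03 K⁻¹
Step 4: Eₐ = -R × ln(k₂/k₁) / (1/T₂ - 1/T₁) = -8.314 × -8.05251 / 1.282528e-03
Step 5: Eₐ = 5.2200e+04 J/mol = 52.2 kJ/mol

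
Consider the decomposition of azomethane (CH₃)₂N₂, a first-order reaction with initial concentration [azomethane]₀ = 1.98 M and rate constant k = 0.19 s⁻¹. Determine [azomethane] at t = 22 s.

0.03029 M

Step 1: For a first-order reaction: [azomethane] = [azomethane]₀ × e^(-kt)
Step 2: [azomethane] = 1.98 × e^(-0.19 × 22)
Step 3: [azomethane] = 1.98 × e^(-4.18)
Step 4: [azomethane] = 1.98 × 0.0152985 = 0.03029 M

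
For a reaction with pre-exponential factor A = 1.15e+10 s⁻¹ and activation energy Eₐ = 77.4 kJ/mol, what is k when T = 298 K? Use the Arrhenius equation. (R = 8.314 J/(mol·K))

3.11e-04 s⁻¹

Step 1: Use the Arrhenius equation: k = A × exp(-Eₐ/RT)
Step 2: Convert Eₐ to J/mol: 77.4 kJ/mol = 77400 J/mol
Step 3: Calculate the exponent: -Eₐ/(RT) = -77400/(8.314 × 298) = -31.24026
Step 4: k = 1.15e+10 × exp(-31.24026)
Step 5: k = 1.15e+10 × 2.70724e-14 = 3.1133e-04 s⁻¹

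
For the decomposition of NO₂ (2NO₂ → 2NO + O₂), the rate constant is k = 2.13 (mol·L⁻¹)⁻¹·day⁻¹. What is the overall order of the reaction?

second order (2)

Step 1: The units of k for an nth-order reaction are (concentration)^(1-n)·(time)⁻¹.
Step 2: Here k has units (mol·L⁻¹)⁻¹·day⁻¹, so the concentration exponent is -1.
Step 3: 1 - n = -1 ⇒ n = 2. The reaction is second order.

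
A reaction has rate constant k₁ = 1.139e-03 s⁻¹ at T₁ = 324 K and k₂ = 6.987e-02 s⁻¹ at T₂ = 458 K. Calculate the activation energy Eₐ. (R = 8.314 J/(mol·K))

37.9 kJ/mol

Step 1: Use the two-temperature Arrhenius form: ln(k₂/k₁) = -Eₐ/R × (1/T₂ - 1/T₁)
Step 2: ln(k₂/k₁) = ln(6.987e-02/1.139e-03) = ln(61.3433) = 4.11649
Step 3: 1/T₂ - 1/T₁ = 1/458 - 1/324 = -9.030136e-04 K⁻¹
Step 4: Eₐ = -R × ln(k₂/k₁) / (1/T₂ - 1/T₁) = -8.314 × 4.11649 / -9.030136e-04
Step 5: Eₐ = 3.7900e+04 J/mol = 37.9 kJ/mol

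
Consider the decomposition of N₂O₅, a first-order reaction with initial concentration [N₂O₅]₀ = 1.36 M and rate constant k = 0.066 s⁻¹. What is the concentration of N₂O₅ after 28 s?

0.2143 M

Step 1: For a first-order reaction: [N₂O₅] = [N₂O₅]₀ × e^(-kt)
Step 2: [N₂O₅] = 1.36 × e^(-0.066 × 28)
Step 3: [N₂O₅] = 1.36 × e^(-1.848)
Step 4: [N₂O₅] = 1.36 × 0.157552 = 0.2143 M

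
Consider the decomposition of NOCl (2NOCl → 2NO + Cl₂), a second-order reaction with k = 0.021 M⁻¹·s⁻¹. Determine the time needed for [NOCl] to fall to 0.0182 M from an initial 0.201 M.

2380 s

Step 1: For second-order: t = (1/[NOCl] - 1/[NOCl]₀)/k
Step 2: t = (1/0.0182 - 1/0.201)/0.021
Step 3: t = (54.95 - 4.975)/0.021
Step 4: t = 49.97/0.021 = 2380 s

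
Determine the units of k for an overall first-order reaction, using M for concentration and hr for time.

hr⁻¹

Step 1: For overall order n, rate = k × (concentration)^n.
Step 2: Rate has units M·hr⁻¹; concentration term has units M^1.
Step 3: k = rate / (concentration)^n, so units of k = M^(1-1)·hr⁻¹ = hr⁻¹.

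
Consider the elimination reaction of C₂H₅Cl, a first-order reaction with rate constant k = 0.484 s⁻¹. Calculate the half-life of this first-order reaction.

1.432 s

Step 1: For a first-order reaction, t₁/₂ = ln(2)/k
Step 2: t₁/₂ = ln(2)/0.484
Step 3: t₁/₂ = 0.6931/0.484 = 1.432 s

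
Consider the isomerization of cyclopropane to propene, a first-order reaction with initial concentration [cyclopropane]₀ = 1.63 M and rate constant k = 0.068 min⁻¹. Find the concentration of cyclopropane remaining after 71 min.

0.01304 M

Step 1: For a first-order reaction: [cyclopropane] = [cyclopropane]₀ × e^(-kt)
Step 2: [cyclopropane] = 1.63 × e^(-0.068 × 71)
Step 3: [cyclopropane] = 1.63 × e^(-4.828)
Step 4: [cyclopropane] = 1.63 × 0.00800251 = 0.01304 M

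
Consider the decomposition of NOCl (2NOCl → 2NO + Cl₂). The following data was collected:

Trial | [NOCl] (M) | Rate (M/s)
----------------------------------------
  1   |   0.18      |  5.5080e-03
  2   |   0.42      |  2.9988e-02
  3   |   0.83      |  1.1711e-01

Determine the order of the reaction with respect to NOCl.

second order (2)

Step 1: Compare trials to find order n where rate₂/rate₁ = ([NOCl]₂/[NOCl]₁)^n
Step 2: rate₂/rate₁ = 2.9988e-02/5.5080e-03 = 5.444
Step 3: [NOCl]₂/[NOCl]₁ = 0.42/0.18 = 2.333
Step 4: n = ln(5.444)/ln(2.333) = 2.00 ≈ 2
Step 5: The reaction is second order in NOCl.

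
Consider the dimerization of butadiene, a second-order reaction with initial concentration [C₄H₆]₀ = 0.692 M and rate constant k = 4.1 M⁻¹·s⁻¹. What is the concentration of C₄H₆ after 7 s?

0.03317 M

Step 1: For a second-order reaction: 1/[C₄H₆] = 1/[C₄H₆]₀ + kt
Step 2: 1/[C₄H₆] = 1/0.692 + 4.1 × 7
Step 3: 1/[C₄H₆] = 1.445 + 28.7 = 30.15
Step 4: [C₄H₆] = 1/30.15 = 0.03317 M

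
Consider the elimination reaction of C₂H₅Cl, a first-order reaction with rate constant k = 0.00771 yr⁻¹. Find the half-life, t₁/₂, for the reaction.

89.9 yr

Step 1: For a first-order reaction, t₁/₂ = ln(2)/k
Step 2: t₁/₂ = ln(2)/0.00771
Step 3: t₁/₂ = 0.6931/0.00771 = 89.9 yr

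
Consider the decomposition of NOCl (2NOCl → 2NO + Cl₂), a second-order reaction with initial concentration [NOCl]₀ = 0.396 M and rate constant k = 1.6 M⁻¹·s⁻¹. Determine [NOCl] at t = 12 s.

0.04603 M

Step 1: For a second-order reaction: 1/[NOCl] = 1/[NOCl]₀ + kt
Step 2: 1/[NOCl] = 1/0.396 + 1.6 × 12
Step 3: 1/[NOCl] = 2.525 + 19.2 = 21.73
Step 4: [NOCl] = 1/21.73 = 0.04603 M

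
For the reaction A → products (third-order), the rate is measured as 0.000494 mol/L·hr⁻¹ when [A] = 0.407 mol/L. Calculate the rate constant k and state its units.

0.007327 (mol/L)⁻²·hr⁻¹

Step 1: rate = k[A]^3, so k = rate / [A]^3.
Step 2: k = 0.000494 / (0.407)^3 = 0.000494 / 0.06742.
Step 3: k = 0.007327 (mol/L)⁻²·hr⁻¹.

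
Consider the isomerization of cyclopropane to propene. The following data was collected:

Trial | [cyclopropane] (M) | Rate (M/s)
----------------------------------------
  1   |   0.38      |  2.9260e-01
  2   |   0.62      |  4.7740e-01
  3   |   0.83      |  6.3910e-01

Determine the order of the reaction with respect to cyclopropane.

first order (1)

Step 1: Compare trials to find order n where rate₂/rate₁ = ([cyclopropane]₂/[cyclopropane]₁)^n
Step 2: rate₂/rate₁ = 4.7740e-01/2.9260e-01 = 1.632
Step 3: [cyclopropane]₂/[cyclopropane]₁ = 0.62/0.38 = 1.632
Step 4: n = ln(1.632)/ln(1.632) = 1.00 ≈ 1
Step 5: The reaction is first order in cyclopropane.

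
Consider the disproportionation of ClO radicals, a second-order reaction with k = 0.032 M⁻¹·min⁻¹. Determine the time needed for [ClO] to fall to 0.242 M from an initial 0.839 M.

91.89 min

Step 1: For second-order: t = (1/[ClO] - 1/[ClO]₀)/k
Step 2: t = (1/0.242 - 1/0.839)/0.032
Step 3: t = (4.132 - 1.192)/0.032
Step 4: t = 2.94/0.032 = 91.89 min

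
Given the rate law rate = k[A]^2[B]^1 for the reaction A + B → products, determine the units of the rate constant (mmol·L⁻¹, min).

(mmol·L⁻¹)⁻²·min⁻¹

Step 1: Overall order = 2 + 1 = 3.
Step 2: rate has units mmol·L⁻¹·min⁻¹; [A]^2[B]^1 has units (mmol·L⁻¹)^3.
Step 3: k = rate/([A]^2[B]^1), so units of k = (mmol·L⁻¹)^(1-3)·min⁻¹ = (mmol·L⁻¹)⁻²·min⁻¹.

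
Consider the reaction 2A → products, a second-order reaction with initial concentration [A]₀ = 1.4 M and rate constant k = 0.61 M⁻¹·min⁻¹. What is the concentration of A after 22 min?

0.07075 M

Step 1: For a second-order reaction: 1/[A] = 1/[A]₀ + kt
Step 2: 1/[A] = 1/1.4 + 0.61 × 22
Step 3: 1/[A] = 0.7143 + 13.42 = 14.13
Step 4: [A] = 1/14.13 = 0.07075 M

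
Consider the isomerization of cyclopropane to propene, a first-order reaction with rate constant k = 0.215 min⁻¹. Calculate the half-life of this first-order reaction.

3.224 min

Step 1: For a first-order reaction, t₁/₂ = ln(2)/k
Step 2: t₁/₂ = ln(2)/0.215
Step 3: t₁/₂ = 0.6931/0.215 = 3.224 min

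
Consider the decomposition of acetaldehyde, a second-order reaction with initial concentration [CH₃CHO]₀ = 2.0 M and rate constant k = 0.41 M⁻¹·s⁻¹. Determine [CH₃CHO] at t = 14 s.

0.1603 M

Step 1: For a second-order reaction: 1/[CH₃CHO] = 1/[CH₃CHO]₀ + kt
Step 2: 1/[CH₃CHO] = 1/2.0 + 0.41 × 14
Step 3: 1/[CH₃CHO] = 0.5 + 5.74 = 6.24
Step 4: [CH₃CHO] = 1/6.24 = 0.1603 M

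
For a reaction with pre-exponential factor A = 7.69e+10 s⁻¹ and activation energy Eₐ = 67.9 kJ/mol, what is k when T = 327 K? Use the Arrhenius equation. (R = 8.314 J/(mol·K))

1.09e+00 s⁻¹

Step 1: Use the Arrhenius equation: k = A × exp(-Eₐ/RT)
Step 2: Convert Eₐ to J/mol: 67.9 kJ/mol = 67900 J/mol
Step 3: Calculate the exponent: -Eₐ/(RT) = -67900/(8.314 × 327) = -24.97537
Step 4: k = 7.69e+10 × exp(-24.97537)
Step 5: k = 7.69e+10 × 1.42343e-11 = 1.0946e+00 s⁻¹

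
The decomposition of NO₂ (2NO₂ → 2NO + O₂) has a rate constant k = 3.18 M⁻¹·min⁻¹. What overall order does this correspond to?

second order (2)

Step 1: The units of k for an nth-order reaction are (concentration)^(1-n)·(time)⁻¹.
Step 2: Here k has units M⁻¹·min⁻¹, so the concentration exponent is -1.
Step 3: 1 - n = -1 ⇒ n = 2. The reaction is second order.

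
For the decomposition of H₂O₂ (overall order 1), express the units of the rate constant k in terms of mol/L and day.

day⁻¹

Step 1: For overall order n, rate = k × (concentration)^n.
Step 2: Rate has units mol/L·day⁻¹; concentration term has units (mol/L)^1.
Step 3: k = rate / (concentration)^n, so units of k = (mol/L)^(1-1)·day⁻¹ = day⁻¹.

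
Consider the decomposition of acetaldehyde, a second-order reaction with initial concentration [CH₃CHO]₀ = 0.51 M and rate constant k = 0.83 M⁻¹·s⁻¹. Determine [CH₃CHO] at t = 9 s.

0.106 M

Step 1: For a second-order reaction: 1/[CH₃CHO] = 1/[CH₃CHO]₀ + kt
Step 2: 1/[CH₃CHO] = 1/0.51 + 0.83 × 9
Step 3: 1/[CH₃CHO] = 1.961 + 7.47 = 9.431
Step 4: [CH₃CHO] = 1/9.431 = 0.106 M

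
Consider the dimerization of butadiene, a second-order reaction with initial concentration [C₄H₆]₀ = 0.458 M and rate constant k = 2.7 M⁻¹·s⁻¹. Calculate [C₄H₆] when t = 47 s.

0.007747 M

Step 1: For a second-order reaction: 1/[C₄H₆] = 1/[C₄H₆]₀ + kt
Step 2: 1/[C₄H₆] = 1/0.458 + 2.7 × 47
Step 3: 1/[C₄H₆] = 2.183 + 126.9 = 129.1
Step 4: [C₄H₆] = 1/129.1 = 0.007747 M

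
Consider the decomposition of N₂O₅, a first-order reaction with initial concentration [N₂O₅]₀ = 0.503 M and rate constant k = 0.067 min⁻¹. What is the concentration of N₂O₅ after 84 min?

0.001809 M

Step 1: For a first-order reaction: [N₂O₅] = [N₂O₅]₀ × e^(-kt)
Step 2: [N₂O₅] = 0.503 × e^(-0.067 × 84)
Step 3: [N₂O₅] = 0.503 × e^(-5.628)
Step 4: [N₂O₅] = 0.503 × 0.00359576 = 0.001809 M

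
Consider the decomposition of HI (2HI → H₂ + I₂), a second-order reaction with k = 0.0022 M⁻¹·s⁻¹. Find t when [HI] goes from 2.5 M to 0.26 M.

1566 s

Step 1: For second-order: t = (1/[HI] - 1/[HI]₀)/k
Step 2: t = (1/0.26 - 1/2.5)/0.0022
Step 3: t = (3.846 - 0.4)/0.0022
Step 4: t = 3.446/0.0022 = 1566 s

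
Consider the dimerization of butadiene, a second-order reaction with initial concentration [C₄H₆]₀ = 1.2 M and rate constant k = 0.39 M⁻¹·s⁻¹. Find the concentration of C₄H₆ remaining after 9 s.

0.2302 M

Step 1: For a second-order reaction: 1/[C₄H₆] = 1/[C₄H₆]₀ + kt
Step 2: 1/[C₄H₆] = 1/1.2 + 0.39 × 9
Step 3: 1/[C₄H₆] = 0.8333 + 3.51 = 4.343
Step 4: [C₄H₆] = 1/4.343 = 0.2302 M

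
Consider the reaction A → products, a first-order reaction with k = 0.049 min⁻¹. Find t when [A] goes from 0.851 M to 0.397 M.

15.56 min

Step 1: For first-order: t = ln([A]₀/[A])/k
Step 2: t = ln(0.851/0.397)/0.049
Step 3: t = ln(2.144)/0.049
Step 4: t = 0.7625/0.049 = 15.56 min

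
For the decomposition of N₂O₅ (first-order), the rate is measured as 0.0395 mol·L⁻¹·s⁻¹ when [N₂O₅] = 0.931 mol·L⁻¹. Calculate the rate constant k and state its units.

0.04243 s⁻¹

Step 1: rate = k[N₂O₅]^1, so k = rate / [N₂O₅]^1.
Step 2: k = 0.0395 / (0.931)^1 = 0.0395 / 0.931.
Step 3: k = 0.04243 s⁻¹.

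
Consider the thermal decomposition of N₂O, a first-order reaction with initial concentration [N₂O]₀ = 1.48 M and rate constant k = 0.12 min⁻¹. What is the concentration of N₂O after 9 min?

0.5026 M

Step 1: For a first-order reaction: [N₂O] = [N₂O]₀ × e^(-kt)
Step 2: [N₂O] = 1.48 × e^(-0.12 × 9)
Step 3: [N₂O] = 1.48 × e^(-1.08)
Step 4: [N₂O] = 1.48 × 0.339596 = 0.5026 M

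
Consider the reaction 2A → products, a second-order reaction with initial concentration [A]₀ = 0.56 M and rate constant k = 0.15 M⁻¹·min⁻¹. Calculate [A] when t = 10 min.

0.3043 M

Step 1: For a second-order reaction: 1/[A] = 1/[A]₀ + kt
Step 2: 1/[A] = 1/0.56 + 0.15 × 10
Step 3: 1/[A] = 1.786 + 1.5 = 3.286
Step 4: [A] = 1/3.286 = 0.3043 M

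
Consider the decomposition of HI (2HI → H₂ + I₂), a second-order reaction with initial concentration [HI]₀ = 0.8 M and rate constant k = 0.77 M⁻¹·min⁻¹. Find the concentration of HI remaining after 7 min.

0.1506 M

Step 1: For a second-order reaction: 1/[HI] = 1/[HI]₀ + kt
Step 2: 1/[HI] = 1/0.8 + 0.77 × 7
Step 3: 1/[HI] = 1.25 + 5.39 = 6.64
Step 4: [HI] = 1/6.64 = 0.1506 M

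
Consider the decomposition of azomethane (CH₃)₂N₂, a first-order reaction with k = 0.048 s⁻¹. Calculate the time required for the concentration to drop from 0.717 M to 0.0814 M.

45.33 s

Step 1: For first-order: t = ln([azomethane]₀/[azomethane])/k
Step 2: t = ln(0.717/0.0814)/0.048
Step 3: t = ln(8.808)/0.048
Step 4: t = 2.176/0.048 = 45.33 s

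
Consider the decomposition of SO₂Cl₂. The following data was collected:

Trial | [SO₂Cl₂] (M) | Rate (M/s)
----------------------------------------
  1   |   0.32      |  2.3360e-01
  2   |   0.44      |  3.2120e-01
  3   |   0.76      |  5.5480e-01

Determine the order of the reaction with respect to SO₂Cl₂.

first order (1)

Step 1: Compare trials to find order n where rate₂/rate₁ = ([SO₂Cl₂]₂/[SO₂Cl₂]₁)^n
Step 2: rate₂/rate₁ = 3.2120e-01/2.3360e-01 = 1.375
Step 3: [SO₂Cl₂]₂/[SO₂Cl₂]₁ = 0.44/0.32 = 1.375
Step 4: n = ln(1.375)/ln(1.375) = 1.00 ≈ 1
Step 5: The reaction is first order in SO₂Cl₂.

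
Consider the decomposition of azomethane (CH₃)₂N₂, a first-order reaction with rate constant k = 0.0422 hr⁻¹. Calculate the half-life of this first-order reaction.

16.43 hr

Step 1: For a first-order reaction, t₁/₂ = ln(2)/k
Step 2: t₁/₂ = ln(2)/0.0422
Step 3: t₁/₂ = 0.6931/0.0422 = 16.43 hr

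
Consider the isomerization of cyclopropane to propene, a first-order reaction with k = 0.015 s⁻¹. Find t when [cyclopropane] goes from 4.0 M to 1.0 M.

92.42 s

Step 1: For first-order: t = ln([cyclopropane]₀/[cyclopropane])/k
Step 2: t = ln(4.0/1.0)/0.015
Step 3: t = ln(4)/0.015
Step 4: t = 1.386/0.015 = 92.42 s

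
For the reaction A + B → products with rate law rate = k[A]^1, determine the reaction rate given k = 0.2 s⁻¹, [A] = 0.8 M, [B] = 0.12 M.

0.16 M/s

Step 1: The rate law is rate = k[A]^1
Step 2: Note that the rate does not depend on [B] (zero order in B).
Step 3: rate = 0.2 × (0.8)^1 = 0.16 M/s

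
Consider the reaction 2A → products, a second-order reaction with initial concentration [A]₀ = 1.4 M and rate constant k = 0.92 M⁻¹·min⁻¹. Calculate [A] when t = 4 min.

0.2276 M

Step 1: For a second-order reaction: 1/[A] = 1/[A]₀ + kt
Step 2: 1/[A] = 1/1.4 + 0.92 × 4
Step 3: 1/[A] = 0.7143 + 3.68 = 4.394
Step 4: [A] = 1/4.394 = 0.2276 M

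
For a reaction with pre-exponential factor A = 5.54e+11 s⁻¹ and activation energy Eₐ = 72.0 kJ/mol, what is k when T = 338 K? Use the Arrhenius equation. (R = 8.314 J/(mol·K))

4.13e+00 s⁻¹

Step 1: Use the Arrhenius equation: k = A × exp(-Eₐ/RT)
Step 2: Convert Eₐ to J/mol: 72.0 kJ/mol = 72000 J/mol
Step 3: Calculate the exponent: -Eₐ/(RT) = -72000/(8.314 × 338) = -25.62157
Step 4: k = 5.54e+11 × exp(-25.62157)
Step 5: k = 5.54e+11 × 7.45922e-12 = 4.1324e+00 s⁻¹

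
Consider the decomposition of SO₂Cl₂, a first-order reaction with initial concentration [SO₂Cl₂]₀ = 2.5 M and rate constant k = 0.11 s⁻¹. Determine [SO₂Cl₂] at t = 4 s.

1.61 M

Step 1: For a first-order reaction: [SO₂Cl₂] = [SO₂Cl₂]₀ × e^(-kt)
Step 2: [SO₂Cl₂] = 2.5 × e^(-0.11 × 4)
Step 3: [SO₂Cl₂] = 2.5 × e^(-0.44)
Step 4: [SO₂Cl₂] = 2.5 × 0.644036 = 1.61 M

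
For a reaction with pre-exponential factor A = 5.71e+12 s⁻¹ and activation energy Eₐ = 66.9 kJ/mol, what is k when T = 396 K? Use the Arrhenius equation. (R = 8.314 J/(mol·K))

8.55e+03 s⁻¹

Step 1: Use the Arrhenius equation: k = A × exp(-Eₐ/RT)
Step 2: Convert Eₐ to J/mol: 66.9 kJ/mol = 66900 J/mol
Step 3: Calculate the exponent: -Eₐ/(RT) = -66900/(8.314 × 396) = -20.31987
Step 4: k = 5.71e+12 × exp(-20.31987)
Step 5: k = 5.71e+12 × 1.49690e-09 = 8.5473e+03 s⁻¹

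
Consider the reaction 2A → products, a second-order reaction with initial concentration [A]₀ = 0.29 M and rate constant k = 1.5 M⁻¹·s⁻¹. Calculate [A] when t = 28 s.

0.022 M

Step 1: For a second-order reaction: 1/[A] = 1/[A]₀ + kt
Step 2: 1/[A] = 1/0.29 + 1.5 × 28
Step 3: 1/[A] = 3.448 + 42 = 45.45
Step 4: [A] = 1/45.45 = 0.022 M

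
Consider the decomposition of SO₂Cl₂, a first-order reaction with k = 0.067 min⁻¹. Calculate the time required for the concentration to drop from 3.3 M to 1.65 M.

10.35 min

Step 1: For first-order: t = ln([SO₂Cl₂]₀/[SO₂Cl₂])/k
Step 2: t = ln(3.3/1.65)/0.067
Step 3: t = ln(2)/0.067
Step 4: t = 0.6931/0.067 = 10.35 min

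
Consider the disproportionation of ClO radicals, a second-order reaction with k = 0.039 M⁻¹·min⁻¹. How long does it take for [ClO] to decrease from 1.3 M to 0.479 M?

33.81 min

Step 1: For second-order: t = (1/[ClO] - 1/[ClO]₀)/k
Step 2: t = (1/0.479 - 1/1.3)/0.039
Step 3: t = (2.088 - 0.7692)/0.039
Step 4: t = 1.318/0.039 = 33.81 min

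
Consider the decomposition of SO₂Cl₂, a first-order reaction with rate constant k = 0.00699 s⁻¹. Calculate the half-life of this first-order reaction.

99.16 s

Step 1: For a first-order reaction, t₁/₂ = ln(2)/k
Step 2: t₁/₂ = ln(2)/0.00699
Step 3: t₁/₂ = 0.6931/0.00699 = 99.16 s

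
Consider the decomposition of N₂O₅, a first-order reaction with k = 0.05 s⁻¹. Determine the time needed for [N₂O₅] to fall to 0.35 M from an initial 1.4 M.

27.73 s

Step 1: For first-order: t = ln([N₂O₅]₀/[N₂O₅])/k
Step 2: t = ln(1.4/0.35)/0.05
Step 3: t = ln(4)/0.05
Step 4: t = 1.386/0.05 = 27.73 s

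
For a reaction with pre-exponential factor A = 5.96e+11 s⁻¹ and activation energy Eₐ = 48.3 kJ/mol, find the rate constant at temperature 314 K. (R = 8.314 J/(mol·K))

5.50e+03 s⁻¹

Step 1: Use the Arrhenius equation: k = A × exp(-Eₐ/RT)
Step 2: Convert Eₐ to J/mol: 48.3 kJ/mol = 48300 J/mol
Step 3: Calculate the exponent: -Eₐ/(RT) = -48300/(8.314 × 314) = -18.50152
Step 4: k = 5.96e+11 × exp(-18.50152)
Step 5: k = 5.96e+11 × 9.22342e-09 = 5.4972e+03 s⁻¹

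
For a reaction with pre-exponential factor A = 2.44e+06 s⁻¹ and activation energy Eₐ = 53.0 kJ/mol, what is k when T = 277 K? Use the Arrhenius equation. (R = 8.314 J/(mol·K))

2.47e-04 s⁻¹

Step 1: Use the Arrhenius equation: k = A × exp(-Eₐ/RT)
Step 2: Convert Eₐ to J/mol: 53.0 kJ/mol = 53000 J/mol
Step 3: Calculate the exponent: -Eₐ/(RT) = -53000/(8.314 × 277) = -23.01368
Step 4: k = 2.44e+06 × exp(-23.01368)
Step 5: k = 2.44e+06 × 1.01225e-10 = 2.4699e-04 s⁻¹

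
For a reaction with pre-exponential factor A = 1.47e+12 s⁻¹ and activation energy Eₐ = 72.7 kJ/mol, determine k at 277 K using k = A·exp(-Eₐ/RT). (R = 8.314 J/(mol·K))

2.87e-02 s⁻¹

Step 1: Use the Arrhenius equation: k = A × exp(-Eₐ/RT)
Step 2: Convert Eₐ to J/mol: 72.7 kJ/mol = 72700 J/mol
Step 3: Calculate the exponent: -Eₐ/(RT) = -72700/(8.314 × 277) = -31.56782
Step 4: k = 1.47e+12 × exp(-31.56782)
Step 5: k = 1.47e+12 × 1.95106e-14 = 2.8681e-02 s⁻¹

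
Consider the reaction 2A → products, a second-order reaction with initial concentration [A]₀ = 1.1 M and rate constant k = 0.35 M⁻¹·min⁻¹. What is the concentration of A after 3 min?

0.5104 M

Step 1: For a second-order reaction: 1/[A] = 1/[A]₀ + kt
Step 2: 1/[A] = 1/1.1 + 0.35 × 3
Step 3: 1/[A] = 0.9091 + 1.05 = 1.959
Step 4: [A] = 1/1.959 = 0.5104 M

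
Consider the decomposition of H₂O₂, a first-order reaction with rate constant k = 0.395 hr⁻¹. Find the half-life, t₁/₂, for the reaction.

1.755 hr

Step 1: For a first-order reaction, t₁/₂ = ln(2)/k
Step 2: t₁/₂ = ln(2)/0.395
Step 3: t₁/₂ = 0.6931/0.395 = 1.755 hr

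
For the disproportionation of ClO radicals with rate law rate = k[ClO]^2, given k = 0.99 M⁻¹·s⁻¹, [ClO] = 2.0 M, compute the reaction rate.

3.96 M/s

Step 1: Identify the rate law: rate = k[ClO]^2
Step 2: Substitute values: rate = 0.99 × (2.0)^2
Step 3: Calculate: rate = 0.99 × 4 = 3.96 M/s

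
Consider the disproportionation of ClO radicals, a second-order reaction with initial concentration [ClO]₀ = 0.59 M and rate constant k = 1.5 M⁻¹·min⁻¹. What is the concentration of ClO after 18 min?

0.03485 M

Step 1: For a second-order reaction: 1/[ClO] = 1/[ClO]₀ + kt
Step 2: 1/[ClO] = 1/0.59 + 1.5 × 18
Step 3: 1/[ClO] = 1.695 + 27 = 28.69
Step 4: [ClO] = 1/28.69 = 0.03485 M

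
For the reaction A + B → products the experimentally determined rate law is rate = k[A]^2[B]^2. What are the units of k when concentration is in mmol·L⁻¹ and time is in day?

(mmol·L⁻¹)⁻³·day⁻¹

Step 1: Overall order = 2 + 2 = 4.
Step 2: rate has units mmol·L⁻¹·day⁻¹; [A]^2[B]^2 has units (mmol·L⁻¹)^4.
Step 3: k = rate/([A]^2[B]^2), so units of k = (mmol·L⁻¹)^(1-4)·day⁻¹ = (mmol·L⁻¹)⁻³·day⁻¹.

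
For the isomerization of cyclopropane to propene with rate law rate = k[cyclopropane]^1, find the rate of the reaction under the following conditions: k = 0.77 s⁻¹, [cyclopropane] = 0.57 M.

0.4389 M/s

Step 1: Identify the rate law: rate = k[cyclopropane]^1
Step 2: Substitute values: rate = 0.77 × (0.57)^1
Step 3: Calculate: rate = 0.77 × 0.57 = 0.4389 M/s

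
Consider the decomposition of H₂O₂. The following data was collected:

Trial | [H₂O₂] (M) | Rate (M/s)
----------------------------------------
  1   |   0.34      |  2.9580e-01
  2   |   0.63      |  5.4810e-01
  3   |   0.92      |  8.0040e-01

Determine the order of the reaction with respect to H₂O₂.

first order (1)

Step 1: Compare trials to find order n where rate₂/rate₁ = ([H₂O₂]₂/[H₂O₂]₁)^n
Step 2: rate₂/rate₁ = 5.4810e-01/2.9580e-01 = 1.853
Step 3: [H₂O₂]₂/[H₂O₂]₁ = 0.63/0.34 = 1.853
Step 4: n = ln(1.853)/ln(1.853) = 1.00 ≈ 1
Step 5: The reaction is first order in H₂O₂.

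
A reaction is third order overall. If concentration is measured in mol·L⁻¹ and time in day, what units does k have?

(mol·L⁻¹)⁻²·day⁻¹

Step 1: For overall order n, rate = k × (concentration)^n.
Step 2: Rate has units mol·L⁻¹·day⁻¹; concentration term has units (mol·L⁻¹)^3.
Step 3: k = rate / (concentration)^n, so units of k = (mol·L⁻¹)^(1-3)·day⁻¹ = (mol·L⁻¹)⁻²·day⁻¹.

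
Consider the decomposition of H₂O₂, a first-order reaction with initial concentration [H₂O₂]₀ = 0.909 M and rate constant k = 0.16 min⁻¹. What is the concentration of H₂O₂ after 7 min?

0.2966 M

Step 1: For a first-order reaction: [H₂O₂] = [H₂O₂]₀ × e^(-kt)
Step 2: [H₂O₂] = 0.909 × e^(-0.16 × 7)
Step 3: [H₂O₂] = 0.909 × e^(-1.12)
Step 4: [H₂O₂] = 0.909 × 0.32628 = 0.2966 M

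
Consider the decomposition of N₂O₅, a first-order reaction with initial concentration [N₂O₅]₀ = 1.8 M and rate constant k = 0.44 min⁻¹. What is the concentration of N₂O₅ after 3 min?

0.4808 M

Step 1: For a first-order reaction: [N₂O₅] = [N₂O₅]₀ × e^(-kt)
Step 2: [N₂O₅] = 1.8 × e^(-0.44 × 3)
Step 3: [N₂O₅] = 1.8 × e^(-1.32)
Step 4: [N₂O₅] = 1.8 × 0.267135 = 0.4808 M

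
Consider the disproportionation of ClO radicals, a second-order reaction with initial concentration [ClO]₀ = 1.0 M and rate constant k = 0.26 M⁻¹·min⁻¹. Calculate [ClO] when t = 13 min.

0.2283 M

Step 1: For a second-order reaction: 1/[ClO] = 1/[ClO]₀ + kt
Step 2: 1/[ClO] = 1/1.0 + 0.26 × 13
Step 3: 1/[ClO] = 1 + 3.38 = 4.38
Step 4: [ClO] = 1/4.38 = 0.2283 M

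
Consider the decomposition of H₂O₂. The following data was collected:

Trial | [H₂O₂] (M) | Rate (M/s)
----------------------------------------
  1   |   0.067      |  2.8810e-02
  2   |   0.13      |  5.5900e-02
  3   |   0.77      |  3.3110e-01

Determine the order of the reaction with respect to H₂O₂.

first order (1)

Step 1: Compare trials to find order n where rate₂/rate₁ = ([H₂O₂]₂/[H₂O₂]₁)^n
Step 2: rate₂/rate₁ = 5.5900e-02/2.8810e-02 = 1.94
Step 3: [H₂O₂]₂/[H₂O₂]₁ = 0.13/0.067 = 1.94
Step 4: n = ln(1.94)/ln(1.94) = 1.00 ≈ 1
Step 5: The reaction is first order in H₂O₂.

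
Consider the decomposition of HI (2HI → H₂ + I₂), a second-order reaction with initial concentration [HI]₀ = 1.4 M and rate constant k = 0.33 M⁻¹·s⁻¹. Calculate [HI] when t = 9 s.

0.2714 M

Step 1: For a second-order reaction: 1/[HI] = 1/[HI]₀ + kt
Step 2: 1/[HI] = 1/1.4 + 0.33 × 9
Step 3: 1/[HI] = 0.7143 + 2.97 = 3.684
Step 4: [HI] = 1/3.684 = 0.2714 M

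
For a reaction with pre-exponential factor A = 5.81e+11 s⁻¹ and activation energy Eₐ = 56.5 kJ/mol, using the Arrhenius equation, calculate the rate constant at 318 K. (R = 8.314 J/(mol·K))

3.04e+02 s⁻¹

Step 1: Use the Arrhenius equation: k = A × exp(-Eₐ/RT)
Step 2: Convert Eₐ to J/mol: 56.5 kJ/mol = 56500 J/mol
Step 3: Calculate the exponent: -Eₐ/(RT) = -56500/(8.314 × 318) = -21.37033
Step 4: k = 5.81e+11 × exp(-21.37033)
Step 5: k = 5.81e+11 × 5.23581e-10 = 3.0420e+02 s⁻¹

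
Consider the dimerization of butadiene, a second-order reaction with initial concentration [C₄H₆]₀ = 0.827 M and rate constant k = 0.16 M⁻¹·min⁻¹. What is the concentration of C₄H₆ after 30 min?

0.1664 M

Step 1: For a second-order reaction: 1/[C₄H₆] = 1/[C₄H₆]₀ + kt
Step 2: 1/[C₄H₆] = 1/0.827 + 0.16 × 30
Step 3: 1/[C₄H₆] = 1.209 + 4.8 = 6.009
Step 4: [C₄H₆] = 1/6.009 = 0.1664 M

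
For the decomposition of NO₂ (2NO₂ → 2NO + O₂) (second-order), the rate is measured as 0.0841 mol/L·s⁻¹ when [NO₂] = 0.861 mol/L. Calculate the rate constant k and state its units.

0.1134 (mol/L)⁻¹·s⁻¹

Step 1: rate = k[NO₂]^2, so k = rate / [NO₂]^2.
Step 2: k = 0.0841 / (0.861)^2 = 0.0841 / 0.7413.
Step 3: k = 0.1134 (mol/L)⁻¹·s⁻¹.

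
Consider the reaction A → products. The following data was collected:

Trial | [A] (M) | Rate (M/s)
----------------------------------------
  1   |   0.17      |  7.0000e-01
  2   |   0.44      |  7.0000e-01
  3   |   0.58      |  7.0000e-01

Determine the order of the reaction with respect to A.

zeroth order (0)

Step 1: Compare trials - when concentration changes, rate stays constant.
Step 2: rate₂/rate₁ = 7.0000e-01/7.0000e-01 = 1
Step 3: [A]₂/[A]₁ = 0.44/0.17 = 2.588
Step 4: Since rate ratio ≈ (conc ratio)^0, the reaction is zeroth order.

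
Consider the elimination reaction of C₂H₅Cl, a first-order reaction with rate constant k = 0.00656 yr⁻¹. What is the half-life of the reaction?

105.7 yr

Step 1: For a first-order reaction, t₁/₂ = ln(2)/k
Step 2: t₁/₂ = ln(2)/0.00656
Step 3: t₁/₂ = 0.6931/0.00656 = 105.7 yr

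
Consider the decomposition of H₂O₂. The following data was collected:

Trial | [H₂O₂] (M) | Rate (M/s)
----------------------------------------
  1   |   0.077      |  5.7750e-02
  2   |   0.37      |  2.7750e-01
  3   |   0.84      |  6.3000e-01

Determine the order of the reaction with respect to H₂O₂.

first order (1)

Step 1: Compare trials to find order n where rate₂/rate₁ = ([H₂O₂]₂/[H₂O₂]₁)^n
Step 2: rate₂/rate₁ = 2.7750e-01/5.7750e-02 = 4.805
Step 3: [H₂O₂]₂/[H₂O₂]₁ = 0.37/0.077 = 4.805
Step 4: n = ln(4.805)/ln(4.805) = 1.00 ≈ 1
Step 5: The reaction is first order in H₂O₂.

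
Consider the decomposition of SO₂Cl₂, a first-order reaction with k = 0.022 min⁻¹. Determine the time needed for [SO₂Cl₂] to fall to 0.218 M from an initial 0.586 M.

44.95 min

Step 1: For first-order: t = ln([SO₂Cl₂]₀/[SO₂Cl₂])/k
Step 2: t = ln(0.586/0.218)/0.022
Step 3: t = ln(2.688)/0.022
Step 4: t = 0.9888/0.022 = 44.95 min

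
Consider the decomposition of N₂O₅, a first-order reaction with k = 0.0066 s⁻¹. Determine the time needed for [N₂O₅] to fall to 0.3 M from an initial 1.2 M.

210 s

Step 1: For first-order: t = ln([N₂O₅]₀/[N₂O₅])/k
Step 2: t = ln(1.2/0.3)/0.0066
Step 3: t = ln(4)/0.0066
Step 4: t = 1.386/0.0066 = 210 s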